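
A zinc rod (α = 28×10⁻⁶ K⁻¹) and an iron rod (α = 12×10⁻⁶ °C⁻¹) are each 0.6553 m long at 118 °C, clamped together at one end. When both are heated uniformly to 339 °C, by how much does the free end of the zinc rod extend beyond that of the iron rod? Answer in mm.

ΔT = 221 K
zinc: ΔL = 28×10⁻⁶ × 0.6553 m × 221 = 4.0550×10⁻³ m = 4.0550 mm
iron: ΔL = 12×10⁻⁶ × 0.6553 m × 221 = 1.7379×10⁻³ m = 1.7379 mm
difference = 4.0550 − 1.7379 = 2.3171 mm

2.32 mm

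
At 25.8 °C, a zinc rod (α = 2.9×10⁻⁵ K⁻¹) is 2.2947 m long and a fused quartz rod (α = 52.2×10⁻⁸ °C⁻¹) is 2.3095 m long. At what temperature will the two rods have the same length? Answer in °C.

T = 252.3 °C

L₁(1 + α₁ΔT) = L₂(1 + α₂ΔT) ⇒ ΔT = (L₂ − L₁)/(α₁L₁ − α₂L₂)
L₂ − L₁ = 2.3095 − 2.2947 = 1.48×10⁻² m
α₁L₁ − α₂L₂ = 2.9×10⁻⁵×2.2947 − 52.2×10⁻⁸×2.3095 = 6.5340741×10⁻⁵ m/K
ΔT = 1.48×10⁻² / 6.5340741×10⁻⁵ = 226.505 K
T = 25.8 + 226.505 = 252.305 °C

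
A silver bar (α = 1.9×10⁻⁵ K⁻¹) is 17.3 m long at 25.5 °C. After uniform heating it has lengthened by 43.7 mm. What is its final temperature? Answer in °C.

T = 158 °C

ΔL = αL₀ΔT ⇒ ΔT = ΔL / (αL₀)
ΔT = 43.7×10⁻³ m / (1.9×10⁻⁵ × 17.3 m) = 132.95 K
T = 25.5 + 132.95 = 158.45 °C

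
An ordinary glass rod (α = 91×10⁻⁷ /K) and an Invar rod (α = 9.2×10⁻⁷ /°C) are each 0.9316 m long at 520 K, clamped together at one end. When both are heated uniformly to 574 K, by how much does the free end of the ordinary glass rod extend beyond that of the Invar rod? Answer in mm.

ΔT = 54 K
ordinary glass: ΔL = 91×10⁻⁷ × 0.9316 m × 54 = 4.5779×10⁻⁴ m = 0.45779 mm
Invar: ΔL = 9.2×10⁻⁷ × 0.9316 m × 54 = 4.6282×10⁻⁵ m = 0.046282 mm
difference = 0.45779 − 0.046282 = 0.411508 mm

0.412 mm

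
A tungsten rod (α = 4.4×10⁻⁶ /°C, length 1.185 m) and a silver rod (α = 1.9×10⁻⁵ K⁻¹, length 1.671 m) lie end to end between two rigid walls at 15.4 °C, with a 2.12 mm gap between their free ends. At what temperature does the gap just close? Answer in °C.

Gap closes when ΔL₁ + ΔL₂ = 2.12 mm = 2.12×10⁻³ m
(α₁L₁ + α₂L₂)ΔT = g
α₁L₁ + α₂L₂ = 4.4×10⁻⁶×1.185 + 1.9×10⁻⁵×1.671 = 3.6963×10⁻⁵ m/K
ΔT = 2.12×10⁻³ / 3.6963×10⁻⁵ = 57.355 K
T = 15.4 + 57.355 = 72.755 °C

T = 72.8 °C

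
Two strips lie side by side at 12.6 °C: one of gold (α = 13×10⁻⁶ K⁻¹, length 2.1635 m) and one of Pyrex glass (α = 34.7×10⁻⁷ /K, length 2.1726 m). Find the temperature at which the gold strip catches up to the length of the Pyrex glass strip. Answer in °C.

L₁(1 + α₁ΔT) = L₂(1 + α₂ΔT) ⇒ ΔT = (L₂ − L₁)/(α₁L₁ − α₂L₂)
L₂ − L₁ = 2.1726 − 2.1635 = 9.10×10⁻³ m
α₁L₁ − α₂L₂ = 13×10⁻⁶×2.1635 − 34.7×10⁻⁷×2.1726 = 2.0586578×10⁻⁵ m/K
ΔT = 9.10×10⁻³ / 2.0586578×10⁻⁵ = 442.036 K
T = 12.6 + 442.036 = 454.636 °C

T = 454.6 °C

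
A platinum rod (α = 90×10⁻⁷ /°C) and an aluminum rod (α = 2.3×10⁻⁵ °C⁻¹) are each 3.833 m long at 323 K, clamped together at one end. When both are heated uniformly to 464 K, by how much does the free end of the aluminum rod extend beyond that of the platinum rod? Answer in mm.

7.57 mm

ΔT = 141 K
platinum: ΔL = 90×10⁻⁷ × 3.833 m × 141 = 4.8641×10⁻³ m = 4.8641 mm
aluminum: ΔL = 2.3×10⁻⁵ × 3.833 m × 141 = 1.2430×10⁻² m = 12.430 mm
difference = 12.430 − 4.8641 = 7.5659 mm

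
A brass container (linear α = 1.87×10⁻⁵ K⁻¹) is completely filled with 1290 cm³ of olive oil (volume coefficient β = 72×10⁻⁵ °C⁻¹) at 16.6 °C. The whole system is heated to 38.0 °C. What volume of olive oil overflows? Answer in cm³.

The container also expands: β_container ≈ 3α = 5.61×10⁻⁵ /K
Net overflow = V₀(β_liq − 3α_cont)ΔT
β − 3α = 7.20×10⁻⁴ − 5.61×10⁻⁵ = 6.639×10⁻⁴ /K; ΔT = 21.4 K
ΔV = 1290 × 6.639×10⁻⁴ × 21.4 = 18.3 cm³

18.3 cm³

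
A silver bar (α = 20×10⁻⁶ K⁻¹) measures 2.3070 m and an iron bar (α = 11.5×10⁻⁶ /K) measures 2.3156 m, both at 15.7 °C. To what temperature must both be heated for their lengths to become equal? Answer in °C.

T = 456.5 °C

L₁(1 + α₁ΔT) = L₂(1 + α₂ΔT) ⇒ ΔT = (L₂ − L₁)/(α₁L₁ − α₂L₂)
L₂ − L₁ = 2.3156 − 2.3070 = 8.60×10⁻³ m
α₁L₁ − α₂L₂ = 20×10⁻⁶×2.3070 − 11.5×10⁻⁶×2.3156 = 1.95106×10⁻⁵ m/K
ΔT = 8.60×10⁻³ / 1.95106×10⁻⁵ = 440.786 K
T = 15.7 + 440.786 = 456.486 °C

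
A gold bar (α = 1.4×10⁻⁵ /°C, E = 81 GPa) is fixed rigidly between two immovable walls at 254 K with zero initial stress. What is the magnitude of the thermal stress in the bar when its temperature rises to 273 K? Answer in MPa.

Fully constrained: the free strain ε = αΔT is blocked, so σ = Eε = EαΔT.
|ΔT| = 19 K
σ = 81.0×10⁹ × 1.4×10⁻⁵ × 19 = 2.15×10⁷ Pa

σ = 21.5 MPa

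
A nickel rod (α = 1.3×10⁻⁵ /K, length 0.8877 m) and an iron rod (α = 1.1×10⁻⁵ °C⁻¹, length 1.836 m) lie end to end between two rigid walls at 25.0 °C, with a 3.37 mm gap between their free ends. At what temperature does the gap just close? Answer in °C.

T = 131 °C

α₁L₁ = 1.15401×10⁻⁵ m/K, α₂L₂ = 2.0196×10⁻⁵ m/K → total 3.17361×10⁻⁵ m/K
ΔT = g/(α₁L₁+α₂L₂) = 3.37×10⁻³ / 3.17361×10⁻⁵ = 106.19 K
T = 25.0 + 106.19 = 131.19 °C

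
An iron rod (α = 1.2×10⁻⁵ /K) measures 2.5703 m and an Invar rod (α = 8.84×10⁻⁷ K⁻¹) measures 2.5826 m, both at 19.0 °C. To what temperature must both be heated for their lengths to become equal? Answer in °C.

L₁(1 + α₁ΔT) = L₂(1 + α₂ΔT) ⇒ ΔT = (L₂ − L₁)/(α₁L₁ − α₂L₂)
L₂ − L₁ = 2.5826 − 2.5703 = 1.23×10⁻² m
α₁L₁ − α₂L₂ = 1.2×10⁻⁵×2.5703 − 8.84×10⁻⁷×2.5826 = 2.85605816×10⁻⁵ m/K
ΔT = 1.23×10⁻² / 2.85605816×10⁻⁵ = 430.663 K
T = 19.0 + 430.663 = 449.663 °C

T = 449.7 °C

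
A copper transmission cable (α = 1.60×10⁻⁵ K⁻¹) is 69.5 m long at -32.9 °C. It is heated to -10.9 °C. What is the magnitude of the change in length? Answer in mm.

|ΔT| = |-10.9 − (-32.9)| = 22.0 K
ΔL = αL₀ΔT = (1.60×10⁻⁵)(69.5)(22.0) = 2.45×10⁻² m

ΔL = 24.5 mm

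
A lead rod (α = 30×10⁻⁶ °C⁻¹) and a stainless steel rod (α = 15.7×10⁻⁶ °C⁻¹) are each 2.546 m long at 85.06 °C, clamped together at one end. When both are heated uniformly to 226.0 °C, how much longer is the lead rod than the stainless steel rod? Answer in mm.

5.13 mm

ΔT = 140.94 K
lead: ΔL = 30×10⁻⁶ × 2.546 m × 140.94 = 1.0765×10⁻² m = 10.765 mm
stainless steel: ΔL = 15.7×10⁻⁶ × 2.546 m × 140.94 = 5.6337×10⁻³ m = 5.6337 mm
difference = 10.765 − 5.6337 = 5.1313 mm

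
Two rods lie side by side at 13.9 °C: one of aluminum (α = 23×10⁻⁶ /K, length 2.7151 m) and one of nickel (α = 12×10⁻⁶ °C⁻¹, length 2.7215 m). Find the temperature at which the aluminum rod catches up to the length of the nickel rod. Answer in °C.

L₁(1 + α₁ΔT) = L₂(1 + α₂ΔT) ⇒ ΔT = (L₂ − L₁)/(α₁L₁ − α₂L₂)
L₂ − L₁ = 2.7215 − 2.7151 = 6.40×10⁻³ m
α₁L₁ − α₂L₂ = 23×10⁻⁶×2.7151 − 12×10⁻⁶×2.7215 = 2.97893×10⁻⁵ m/K
ΔT = 6.40×10⁻³ / 2.97893×10⁻⁵ = 214.842 K
T = 13.9 + 214.842 = 228.742 °C

T = 228.7 °C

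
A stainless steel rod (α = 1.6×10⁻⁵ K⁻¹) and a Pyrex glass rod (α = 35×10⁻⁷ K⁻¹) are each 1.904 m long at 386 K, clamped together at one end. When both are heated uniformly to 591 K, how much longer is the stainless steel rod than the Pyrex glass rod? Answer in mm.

ΔT = 205 K
stainless steel: ΔL = 1.6×10⁻⁵ × 1.904 m × 205 = 6.2451×10⁻³ m = 6.2451 mm
Pyrex glass: ΔL = 35×10⁻⁷ × 1.904 m × 205 = 1.3661×10⁻³ m = 1.3661 mm
difference = 6.2451 − 1.3661 = 4.8790 mm

4.88 mm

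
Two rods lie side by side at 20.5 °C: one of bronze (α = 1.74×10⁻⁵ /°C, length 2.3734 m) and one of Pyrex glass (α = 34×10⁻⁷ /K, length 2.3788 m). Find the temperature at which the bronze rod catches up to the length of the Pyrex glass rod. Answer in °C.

T = 183.1 °C

Equal length when α₁L₁ΔT − α₂L₂ΔT = L₂ − L₁ = 5.40×10⁻³ m
α₁L₁ = 4.129716×10⁻⁵, α₂L₂ = 8.08792×10⁻⁶ → Δ(αL) = 3.320924×10⁻⁵ m/K
ΔT = 5.40×10⁻³ / 3.320924×10⁻⁵ = 162.605 K, so T = 20.5 + 162.605 = 183.105 °C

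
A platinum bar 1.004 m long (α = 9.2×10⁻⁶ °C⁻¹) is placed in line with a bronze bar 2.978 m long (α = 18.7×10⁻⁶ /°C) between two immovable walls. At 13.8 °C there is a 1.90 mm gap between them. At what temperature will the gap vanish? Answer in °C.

Gap closes when ΔL₁ + ΔL₂ = 1.90 mm = 1.90×10⁻³ m
(α₁L₁ + α₂L₂)ΔT = g
α₁L₁ + α₂L₂ = 9.2×10⁻⁶×1.004 + 18.7×10⁻⁶×2.978 = 6.49254×10⁻⁵ m/K
ΔT = 1.90×10⁻³ / 6.49254×10⁻⁵ = 29.264 K
T = 13.8 + 29.264 = 43.064 °C

T = 43.1 °C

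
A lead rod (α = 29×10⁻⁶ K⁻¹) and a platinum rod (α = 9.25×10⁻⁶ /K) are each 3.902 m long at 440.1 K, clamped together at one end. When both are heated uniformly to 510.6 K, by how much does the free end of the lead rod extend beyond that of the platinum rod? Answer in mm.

ΔT = 70.5 K
lead: ΔL = 29×10⁻⁶ × 3.902 m × 70.5 = 7.9776×10⁻³ m = 7.9776 mm
platinum: ΔL = 9.25×10⁻⁶ × 3.902 m × 70.5 = 2.5446×10⁻³ m = 2.5446 mm
difference = 7.9776 − 2.5446 = 5.4330 mm

5.43 mm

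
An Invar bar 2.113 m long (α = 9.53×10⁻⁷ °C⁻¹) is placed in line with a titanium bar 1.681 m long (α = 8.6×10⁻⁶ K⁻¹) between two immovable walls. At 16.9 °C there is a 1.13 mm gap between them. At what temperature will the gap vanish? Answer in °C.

Gap closes when ΔL₁ + ΔL₂ = 1.13 mm = 1.13×10⁻³ m
(α₁L₁ + α₂L₂)ΔT = g
α₁L₁ + α₂L₂ = 9.53×10⁻⁷×2.113 + 8.6×10⁻⁶×1.681 = 1.6470289×10⁻⁵ m/K
ΔT = 1.13×10⁻³ / 1.6470289×10⁻⁵ = 68.608 K
T = 16.9 + 68.608 = 85.508 °C

T = 85.5 °C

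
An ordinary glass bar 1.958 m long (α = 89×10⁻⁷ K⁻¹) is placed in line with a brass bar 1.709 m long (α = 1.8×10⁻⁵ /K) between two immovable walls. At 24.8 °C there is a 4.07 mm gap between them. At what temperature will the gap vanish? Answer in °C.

T = 109 °C

α₁L₁ = 1.74262×10⁻⁵ m/K, α₂L₂ = 3.0762×10⁻⁵ m/K → total 4.81882×10⁻⁵ m/K
ΔT = g/(α₁L₁+α₂L₂) = 4.07×10⁻³ / 4.81882×10⁻⁵ = 84.46 K
T = 24.8 + 84.46 = 109.26 °C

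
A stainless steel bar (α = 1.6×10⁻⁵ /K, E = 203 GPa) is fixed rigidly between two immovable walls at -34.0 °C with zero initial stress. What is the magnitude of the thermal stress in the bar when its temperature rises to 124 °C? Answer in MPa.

Fully constrained: the free strain ε = αΔT is blocked, so σ = Eε = EαΔT.
|ΔT| = 158.0 K
σ = 203×10⁹ × 1.6×10⁻⁵ × 158.0 = 5.13×10⁸ Pa

σ = 513 MPa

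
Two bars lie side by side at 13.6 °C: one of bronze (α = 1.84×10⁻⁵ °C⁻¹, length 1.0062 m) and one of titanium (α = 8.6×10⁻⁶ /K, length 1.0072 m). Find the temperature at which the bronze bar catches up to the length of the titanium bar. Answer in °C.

L₁(1 + α₁ΔT) = L₂(1 + α₂ΔT) ⇒ ΔT = (L₂ − L₁)/(α₁L₁ − α₂L₂)
L₂ − L₁ = 1.0072 − 1.0062 = 1.00×10⁻³ m
α₁L₁ − α₂L₂ = 1.84×10⁻⁵×1.0062 − 8.6×10⁻⁶×1.0072 = 9.85216×10⁻⁶ m/K
ΔT = 1.00×10⁻³ / 9.85216×10⁻⁶ = 101.501 K
T = 13.6 + 101.501 = 115.101 °C

T = 115.1 °C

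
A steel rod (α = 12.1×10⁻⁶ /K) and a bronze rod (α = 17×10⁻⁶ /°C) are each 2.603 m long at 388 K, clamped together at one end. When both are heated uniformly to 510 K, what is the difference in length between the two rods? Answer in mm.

ΔT = 122 K
steel: ΔL = 12.1×10⁻⁶ × 2.603 m × 122 = 3.8425×10⁻³ m = 3.8425 mm
bronze: ΔL = 17×10⁻⁶ × 2.603 m × 122 = 5.3986×10⁻³ m = 5.3986 mm
difference = 5.3986 − 3.8425 = 1.5561 mm

1.56 mm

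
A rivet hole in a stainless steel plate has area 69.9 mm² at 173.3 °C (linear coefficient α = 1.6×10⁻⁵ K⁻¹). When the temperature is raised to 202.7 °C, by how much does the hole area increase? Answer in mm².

Area coefficient ≈ 2α; |ΔT| = 29.4 K
ΔA = 2αA₀ΔT = 2(1.6×10⁻⁵)(69.9)(29.4) = 0.0658 mm²

ΔA = 0.0658 mm²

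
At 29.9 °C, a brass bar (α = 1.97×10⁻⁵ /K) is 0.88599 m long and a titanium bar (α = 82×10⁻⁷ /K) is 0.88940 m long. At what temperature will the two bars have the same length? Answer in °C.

L₁(1 + α₁ΔT) = L₂(1 + α₂ΔT) ⇒ ΔT = (L₂ − L₁)/(α₁L₁ − α₂L₂)
L₂ − L₁ = 0.88940 − 0.88599 = 3.41×10⁻³ m
α₁L₁ − α₂L₂ = 1.97×10⁻⁵×0.88599 − 82×10⁻⁷×0.88940 = 1.0160923×10⁻⁵ m/K
ΔT = 3.41×10⁻³ / 1.0160923×10⁻⁵ = 335.599 K
T = 29.9 + 335.599 = 365.499 °C

T = 365.5 °C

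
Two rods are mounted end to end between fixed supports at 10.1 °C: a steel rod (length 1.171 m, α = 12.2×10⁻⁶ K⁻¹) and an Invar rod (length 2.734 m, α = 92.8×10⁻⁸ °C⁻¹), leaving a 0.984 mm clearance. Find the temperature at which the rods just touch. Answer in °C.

T = 68.6 °C

Gap closes when ΔL₁ + ΔL₂ = 0.984 mm = 9.84×10⁻⁴ m
(α₁L₁ + α₂L₂)ΔT = g
α₁L₁ + α₂L₂ = 12.2×10⁻⁶×1.171 + 92.8×10⁻⁸×2.734 = 1.6823352×10⁻⁵ m/K
ΔT = 9.84×10⁻⁴ / 1.6823352×10⁻⁵ = 58.490 K
T = 10.1 + 58.490 = 68.590 °C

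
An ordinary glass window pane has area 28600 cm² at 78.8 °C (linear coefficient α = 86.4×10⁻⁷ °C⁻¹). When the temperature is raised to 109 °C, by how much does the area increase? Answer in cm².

ΔA = 14.9 cm²

Area coefficient ≈ 2α; |ΔT| = 30.2 K
ΔA = 2αA₀ΔT = 2(86.4×10⁻⁷)(28600)(30.2) = 14.9 cm²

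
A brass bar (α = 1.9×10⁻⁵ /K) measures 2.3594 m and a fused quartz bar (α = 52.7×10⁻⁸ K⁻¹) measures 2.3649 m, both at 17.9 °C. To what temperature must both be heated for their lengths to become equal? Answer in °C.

Equal length when α₁L₁ΔT − α₂L₂ΔT = L₂ − L₁ = 5.50×10⁻³ m
α₁L₁ = 4.48286×10⁻⁵, α₂L₂ = 1.2463023×10⁻⁶ → Δ(αL) = 4.35822977×10⁻⁵ m/K
ΔT = 5.50×10⁻³ / 4.35822977×10⁻⁵ = 126.198 K, so T = 17.9 + 126.198 = 144.098 °C

T = 144.1 °C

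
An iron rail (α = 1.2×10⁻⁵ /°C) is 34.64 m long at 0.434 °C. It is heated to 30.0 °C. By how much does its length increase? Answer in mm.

ΔL = 12.3 mm

|ΔT| = |30.0 − 0.434| = 29.566 K
ΔL = αL₀ΔT = (1.2×10⁻⁵)(34.64)(29.566) = 1.23×10⁻² m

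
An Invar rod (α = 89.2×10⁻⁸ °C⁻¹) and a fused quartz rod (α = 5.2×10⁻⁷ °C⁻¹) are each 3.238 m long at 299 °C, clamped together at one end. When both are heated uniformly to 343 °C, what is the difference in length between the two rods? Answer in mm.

ΔT = 44 K
Invar: ΔL = 89.2×10⁻⁸ × 3.238 m × 44 = 1.2709×10⁻⁴ m = 0.12709 mm
fused quartz: ΔL = 5.2×10⁻⁷ × 3.238 m × 44 = 7.4085×10⁻⁵ m = 0.074085 mm
difference = 0.12709 − 0.074085 = 0.053005 mm

0.0530 mm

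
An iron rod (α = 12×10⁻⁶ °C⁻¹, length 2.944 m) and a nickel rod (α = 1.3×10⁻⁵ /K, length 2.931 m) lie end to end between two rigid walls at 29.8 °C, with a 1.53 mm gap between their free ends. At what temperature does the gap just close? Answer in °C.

T = 50.6 °C

Gap closes when ΔL₁ + ΔL₂ = 1.53 mm = 1.53×10⁻³ m
(α₁L₁ + α₂L₂)ΔT = g
α₁L₁ + α₂L₂ = 12×10⁻⁶×2.944 + 1.3×10⁻⁵×2.931 = 7.3431×10⁻⁵ m/K
ΔT = 1.53×10⁻³ / 7.3431×10⁻⁵ = 20.836 K
T = 29.8 + 20.836 = 50.636 °C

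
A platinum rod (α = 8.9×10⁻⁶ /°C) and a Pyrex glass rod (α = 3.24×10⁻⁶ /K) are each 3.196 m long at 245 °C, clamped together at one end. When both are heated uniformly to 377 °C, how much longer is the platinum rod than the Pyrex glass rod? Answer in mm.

2.39 mm

ΔT = 132 K
platinum: ΔL = 8.9×10⁻⁶ × 3.196 m × 132 = 3.7547×10⁻³ m = 3.7547 mm
Pyrex glass: ΔL = 3.24×10⁻⁶ × 3.196 m × 132 = 1.3669×10⁻³ m = 1.3669 mm
difference = 3.7547 − 1.3669 = 2.3878 mm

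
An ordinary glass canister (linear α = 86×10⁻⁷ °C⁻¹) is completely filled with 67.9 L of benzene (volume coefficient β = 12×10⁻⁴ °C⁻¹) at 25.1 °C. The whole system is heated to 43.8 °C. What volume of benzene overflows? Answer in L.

1.49 L

The canister also expands: β_container ≈ 3α = 2.58×10⁻⁵ /K
Net overflow = V₀(β_liq − 3α_cont)ΔT
β − 3α = 1.20×10⁻³ − 2.58×10⁻⁵ = 1.1742×10⁻³ /K; ΔT = 18.7 K
ΔV = 67.9 × 1.1742×10⁻³ × 18.7 = 1.49 L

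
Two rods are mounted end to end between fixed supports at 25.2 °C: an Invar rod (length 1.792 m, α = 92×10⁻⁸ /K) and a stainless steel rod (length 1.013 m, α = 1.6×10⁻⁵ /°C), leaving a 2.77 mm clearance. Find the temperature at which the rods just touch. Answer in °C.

T = 180 °C

α₁L₁ = 1.64864×10⁻⁶ m/K, α₂L₂ = 1.6208×10⁻⁵ m/K → total 1.785664×10⁻⁵ m/K
ΔT = g/(α₁L₁+α₂L₂) = 2.77×10⁻³ / 1.785664×10⁻⁵ = 155.12 K
T = 25.2 + 155.12 = 180.32 °C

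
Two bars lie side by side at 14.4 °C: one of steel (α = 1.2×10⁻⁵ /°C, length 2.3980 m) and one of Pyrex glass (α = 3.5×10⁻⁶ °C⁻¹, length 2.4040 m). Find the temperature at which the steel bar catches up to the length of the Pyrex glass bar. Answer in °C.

T = 309.1 °C

Equal length when α₁L₁ΔT − α₂L₂ΔT = L₂ − L₁ = 6.00×10⁻³ m
α₁L₁ = 2.8776×10⁻⁵, α₂L₂ = 8.414×10⁻⁶ → Δ(αL) = 2.0362×10⁻⁵ m/K
ΔT = 6.00×10⁻³ / 2.0362×10⁻⁵ = 294.667 K, so T = 14.4 + 294.667 = 309.067 °C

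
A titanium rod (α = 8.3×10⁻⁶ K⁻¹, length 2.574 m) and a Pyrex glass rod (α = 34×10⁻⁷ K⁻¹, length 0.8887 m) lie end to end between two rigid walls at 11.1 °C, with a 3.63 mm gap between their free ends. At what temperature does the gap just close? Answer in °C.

T = 160 °C

Gap closes when ΔL₁ + ΔL₂ = 3.63 mm = 3.63×10⁻³ m
(α₁L₁ + α₂L₂)ΔT = g
α₁L₁ + α₂L₂ = 8.3×10⁻⁶×2.574 + 34×10⁻⁷×0.8887 = 2.438578×10⁻⁵ m/K
ΔT = 3.63×10⁻³ / 2.438578×10⁻⁵ = 148.86 K
T = 11.1 + 148.86 = 159.96 °C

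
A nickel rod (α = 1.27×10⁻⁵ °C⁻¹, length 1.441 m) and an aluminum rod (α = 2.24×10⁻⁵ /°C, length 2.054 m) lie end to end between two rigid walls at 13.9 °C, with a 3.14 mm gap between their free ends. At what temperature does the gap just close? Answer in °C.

T = 62.7 °C

α₁L₁ = 1.83007×10⁻⁵ m/K, α₂L₂ = 4.60096×10⁻⁵ m/K → total 6.43103×10⁻⁵ m/K
ΔT = g/(α₁L₁+α₂L₂) = 3.14×10⁻³ / 6.43103×10⁻⁵ = 48.826 K
T = 13.9 + 48.826 = 62.726 °C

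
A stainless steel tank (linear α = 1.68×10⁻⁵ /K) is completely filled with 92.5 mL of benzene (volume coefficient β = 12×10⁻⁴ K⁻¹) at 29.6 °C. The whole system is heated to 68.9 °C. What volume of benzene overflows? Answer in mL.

4.18 mL

The tank also expands: β_container ≈ 3α = 5.04×10⁻⁵ /K
Net overflow = V₀(β_liq − 3α_cont)ΔT
β − 3α = 1.20×10⁻³ − 5.04×10⁻⁵ = 1.1496×10⁻³ /K; ΔT = 39.3 K
ΔV = 92.5 × 1.1496×10⁻³ × 39.3 = 4.18 mL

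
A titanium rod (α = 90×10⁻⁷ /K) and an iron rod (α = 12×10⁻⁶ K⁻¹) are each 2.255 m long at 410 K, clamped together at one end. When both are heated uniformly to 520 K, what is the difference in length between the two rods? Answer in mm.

ΔT = 110 K
titanium: ΔL = 90×10⁻⁷ × 2.255 m × 110 = 2.2325×10⁻³ m = 2.2325 mm
iron: ΔL = 12×10⁻⁶ × 2.255 m × 110 = 2.9766×10⁻³ m = 2.9766 mm
difference = 2.9766 − 2.2325 = 0.7441 mm

0.744 mm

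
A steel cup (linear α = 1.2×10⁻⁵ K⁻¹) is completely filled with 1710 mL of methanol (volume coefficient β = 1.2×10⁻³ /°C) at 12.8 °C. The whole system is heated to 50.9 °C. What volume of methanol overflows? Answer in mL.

The cup also expands: β_container ≈ 3α = 3.6×10⁻⁵ /K
Net overflow = V₀(β_liq − 3α_cont)ΔT
β − 3α = 1.20×10⁻³ − 3.6×10⁻⁵ = 1.164×10⁻³ /K; ΔT = 38.1 K
ΔV = 1710 × 1.164×10⁻³ × 38.1 = 75.8 mL

75.8 mL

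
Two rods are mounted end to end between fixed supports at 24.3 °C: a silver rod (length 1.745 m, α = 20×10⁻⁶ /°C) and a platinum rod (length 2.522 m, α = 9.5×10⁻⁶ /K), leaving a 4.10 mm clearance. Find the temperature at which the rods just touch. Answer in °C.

T = 94.0 °C

α₁L₁ = 3.490×10⁻⁵ m/K, α₂L₂ = 2.3959×10⁻⁵ m/K → total 5.8859×10⁻⁵ m/K
ΔT = g/(α₁L₁+α₂L₂) = 4.10×10⁻³ / 5.8859×10⁻⁵ = 69.658 K
T = 24.3 + 69.658 = 93.958 °C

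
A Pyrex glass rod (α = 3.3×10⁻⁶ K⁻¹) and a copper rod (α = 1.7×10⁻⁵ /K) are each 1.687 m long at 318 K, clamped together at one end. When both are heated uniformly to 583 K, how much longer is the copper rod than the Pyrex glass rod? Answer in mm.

6.12 mm

ΔT = 265 K
Pyrex glass: ΔL = 3.3×10⁻⁶ × 1.687 m × 265 = 1.4753×10⁻³ m = 1.4753 mm
copper: ΔL = 1.7×10⁻⁵ × 1.687 m × 265 = 7.5999×10⁻³ m = 7.5999 mm
difference = 7.5999 − 1.4753 = 6.1246 mm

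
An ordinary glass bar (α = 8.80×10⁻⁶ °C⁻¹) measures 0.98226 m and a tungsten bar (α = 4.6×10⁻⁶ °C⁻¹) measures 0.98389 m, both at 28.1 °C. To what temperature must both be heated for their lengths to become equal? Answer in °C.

T = 423.9 °C

L₁(1 + α₁ΔT) = L₂(1 + α₂ΔT) ⇒ ΔT = (L₂ − L₁)/(α₁L₁ − α₂L₂)
L₂ − L₁ = 0.98389 − 0.98226 = 1.63×10⁻³ m
α₁L₁ − α₂L₂ = 8.80×10⁻⁶×0.98226 − 4.6×10⁻⁶×0.98389 = 4.117994×10⁻⁶ m/K
ΔT = 1.63×10⁻³ / 4.117994×10⁻⁶ = 395.824 K
T = 28.1 + 395.824 = 423.924 °C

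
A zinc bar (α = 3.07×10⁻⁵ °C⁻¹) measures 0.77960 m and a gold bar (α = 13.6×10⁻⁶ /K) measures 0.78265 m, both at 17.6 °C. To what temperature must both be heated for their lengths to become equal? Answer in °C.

T = 247.1 °C

L₁(1 + α₁ΔT) = L₂(1 + α₂ΔT) ⇒ ΔT = (L₂ − L₁)/(α₁L₁ − α₂L₂)
L₂ − L₁ = 0.78265 − 0.77960 = 3.05×10⁻³ m
α₁L₁ − α₂L₂ = 3.07×10⁻⁵×0.77960 − 13.6×10⁻⁶×0.78265 = 1.328968×10⁻⁵ m/K
ΔT = 3.05×10⁻³ / 1.328968×10⁻⁵ = 229.501 K
T = 17.6 + 229.501 = 247.101 °C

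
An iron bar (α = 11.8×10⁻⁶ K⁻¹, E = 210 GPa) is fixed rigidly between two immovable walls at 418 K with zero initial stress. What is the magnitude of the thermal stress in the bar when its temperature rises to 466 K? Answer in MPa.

Fully constrained: the free strain ε = αΔT is blocked, so σ = Eε = EαΔT.
|ΔT| = 48 K
σ = 210×10⁹ × 11.8×10⁻⁶ × 48 = 1.19×10⁸ Pa

σ = 119 MPa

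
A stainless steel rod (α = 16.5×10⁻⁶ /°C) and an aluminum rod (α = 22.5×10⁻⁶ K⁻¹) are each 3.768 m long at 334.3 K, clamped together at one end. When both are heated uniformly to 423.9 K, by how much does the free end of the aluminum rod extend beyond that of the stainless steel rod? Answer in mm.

ΔT = 89.6 K
stainless steel: ΔL = 16.5×10⁻⁶ × 3.768 m × 89.6 = 5.5706×10⁻³ m = 5.5706 mm
aluminum: ΔL = 22.5×10⁻⁶ × 3.768 m × 89.6 = 7.5963×10⁻³ m = 7.5963 mm
difference = 7.5963 − 5.5706 = 2.0257 mm

2.03 mm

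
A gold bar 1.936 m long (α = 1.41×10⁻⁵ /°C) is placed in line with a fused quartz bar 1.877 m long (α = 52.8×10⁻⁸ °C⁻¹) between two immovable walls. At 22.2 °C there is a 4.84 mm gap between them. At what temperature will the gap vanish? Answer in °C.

Gap closes when ΔL₁ + ΔL₂ = 4.84 mm = 4.84×10⁻³ m
(α₁L₁ + α₂L₂)ΔT = g
α₁L₁ + α₂L₂ = 1.41×10⁻⁵×1.936 + 52.8×10⁻⁸×1.877 = 2.8288656×10⁻⁵ m/K
ΔT = 4.84×10⁻³ / 2.8288656×10⁻⁵ = 171.09 K
T = 22.2 + 171.09 = 193.29 °C

T = 193 °C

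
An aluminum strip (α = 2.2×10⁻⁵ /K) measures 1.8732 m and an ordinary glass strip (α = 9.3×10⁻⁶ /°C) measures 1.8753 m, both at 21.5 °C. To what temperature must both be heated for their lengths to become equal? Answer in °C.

T = 109.8 °C

L₁(1 + α₁ΔT) = L₂(1 + α₂ΔT) ⇒ ΔT = (L₂ − L₁)/(α₁L₁ − α₂L₂)
L₂ − L₁ = 1.8753 − 1.8732 = 2.10×10⁻³ m
α₁L₁ − α₂L₂ = 2.2×10⁻⁵×1.8732 − 9.3×10⁻⁶×1.8753 = 2.377011×10⁻⁵ m/K
ΔT = 2.10×10⁻³ / 2.377011×10⁻⁵ = 88.346 K
T = 21.5 + 88.346 = 109.846 °C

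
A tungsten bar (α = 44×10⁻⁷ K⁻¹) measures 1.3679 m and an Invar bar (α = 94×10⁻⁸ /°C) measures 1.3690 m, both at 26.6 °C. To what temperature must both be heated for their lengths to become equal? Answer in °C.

L₁(1 + α₁ΔT) = L₂(1 + α₂ΔT) ⇒ ΔT = (L₂ − L₁)/(α₁L₁ − α₂L₂)
L₂ − L₁ = 1.3690 − 1.3679 = 1.10×10⁻³ m
α₁L₁ − α₂L₂ = 44×10⁻⁷×1.3679 − 94×10⁻⁸×1.3690 = 4.7319×10⁻⁶ m/K
ΔT = 1.10×10⁻³ / 4.7319×10⁻⁶ = 232.465 K
T = 26.6 + 232.465 = 259.065 °C

T = 259.1 °C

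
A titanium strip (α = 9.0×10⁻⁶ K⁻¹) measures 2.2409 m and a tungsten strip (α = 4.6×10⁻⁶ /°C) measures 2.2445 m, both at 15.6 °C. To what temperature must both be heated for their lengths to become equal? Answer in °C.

T = 381.3 °C

L₁(1 + α₁ΔT) = L₂(1 + α₂ΔT) ⇒ ΔT = (L₂ − L₁)/(α₁L₁ − α₂L₂)
L₂ − L₁ = 2.2445 − 2.2409 = 3.60×10⁻³ m
α₁L₁ − α₂L₂ = 9.0×10⁻⁶×2.2409 − 4.6×10⁻⁶×2.2445 = 9.8434×10⁻⁶ m/K
ΔT = 3.60×10⁻³ / 9.8434×10⁻⁶ = 365.727 K
T = 15.6 + 365.727 = 381.327 °C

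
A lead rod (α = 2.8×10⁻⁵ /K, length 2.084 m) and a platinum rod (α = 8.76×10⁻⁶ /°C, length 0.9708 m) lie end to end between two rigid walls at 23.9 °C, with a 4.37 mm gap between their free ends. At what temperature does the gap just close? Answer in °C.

Gap closes when ΔL₁ + ΔL₂ = 4.37 mm = 4.37×10⁻³ m
(α₁L₁ + α₂L₂)ΔT = g
α₁L₁ + α₂L₂ = 2.8×10⁻⁵×2.084 + 8.76×10⁻⁶×0.9708 = 6.6856208×10⁻⁵ m/K
ΔT = 4.37×10⁻³ / 6.6856208×10⁻⁵ = 65.364 K
T = 23.9 + 65.364 = 89.264 °C

T = 89.3 °C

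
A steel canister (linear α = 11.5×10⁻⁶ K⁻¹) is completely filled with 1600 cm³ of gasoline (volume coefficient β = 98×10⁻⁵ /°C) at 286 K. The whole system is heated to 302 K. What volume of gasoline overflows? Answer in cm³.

The canister also expands: β_container ≈ 3α = 3.45×10⁻⁵ /K
Net overflow = V₀(β_liq − 3α_cont)ΔT
β − 3α = 9.80×10⁻⁴ − 3.45×10⁻⁵ = 9.455×10⁻⁴ /K; ΔT = 16 K
ΔV = 1600 × 9.455×10⁻⁴ × 16 = 24.2 cm³

24.2 cm³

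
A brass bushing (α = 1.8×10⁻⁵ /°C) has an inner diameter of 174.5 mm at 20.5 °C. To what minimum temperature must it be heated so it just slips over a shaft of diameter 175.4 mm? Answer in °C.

T = 307 °C

Required Δd = 175.4 − 174.5 = 0.9 mm
Δd = αd₀ΔT ⇒ ΔT = Δd/(αd₀) = 0.9 / (1.8×10⁻⁵ × 174.5) = 286.53 K
T_min = 20.5 + 286.53 = 307.03 °C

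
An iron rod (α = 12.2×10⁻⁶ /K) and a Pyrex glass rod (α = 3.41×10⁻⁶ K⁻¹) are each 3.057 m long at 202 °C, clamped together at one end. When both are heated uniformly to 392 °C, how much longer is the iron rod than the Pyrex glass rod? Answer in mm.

ΔT = 190 K
iron: ΔL = 12.2×10⁻⁶ × 3.057 m × 190 = 7.0861×10⁻³ m = 7.0861 mm
Pyrex glass: ΔL = 3.41×10⁻⁶ × 3.057 m × 190 = 1.9806×10⁻³ m = 1.9806 mm
difference = 7.0861 − 1.9806 = 5.1055 mm

5.11 mm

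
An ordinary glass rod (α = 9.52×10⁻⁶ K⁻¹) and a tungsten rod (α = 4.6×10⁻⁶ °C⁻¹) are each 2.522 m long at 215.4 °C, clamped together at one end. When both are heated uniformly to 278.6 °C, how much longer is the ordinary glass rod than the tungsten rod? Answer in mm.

0.784 mm

ΔT = 63.2 K
ordinary glass: ΔL = 9.52×10⁻⁶ × 2.522 m × 63.2 = 1.5174×10⁻³ m = 1.5174 mm
tungsten: ΔL = 4.6×10⁻⁶ × 2.522 m × 63.2 = 7.3320×10⁻⁴ m = 0.73320 mm
difference = 1.5174 − 0.73320 = 0.7842 mm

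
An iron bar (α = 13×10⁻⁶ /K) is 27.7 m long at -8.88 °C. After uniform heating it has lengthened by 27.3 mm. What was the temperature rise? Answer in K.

ΔL = αL₀ΔT ⇒ ΔT = ΔL / (αL₀)
ΔT = 27.3×10⁻³ m / (13×10⁻⁶ × 27.7 m) = 75.812 K

ΔT = 75.8 K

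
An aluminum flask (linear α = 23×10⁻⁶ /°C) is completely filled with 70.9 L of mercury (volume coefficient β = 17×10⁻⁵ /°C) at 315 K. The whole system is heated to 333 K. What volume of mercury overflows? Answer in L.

0.129 L

The flask also expands: β_container ≈ 3α = 6.9×10⁻⁵ /K
Net overflow = V₀(β_liq − 3α_cont)ΔT
β − 3α = 1.70×10⁻⁴ − 6.9×10⁻⁵ = 1.01×10⁻⁴ /K; ΔT = 18 K
ΔV = 70.9 × 1.01×10⁻⁴ × 18 = 0.129 L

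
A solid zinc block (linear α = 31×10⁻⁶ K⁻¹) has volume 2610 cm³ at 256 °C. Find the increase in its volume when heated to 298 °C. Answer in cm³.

ΔV = 10.2 cm³

Isotropic solid: β ≈ 3α = 9.3×10⁻⁵ /K; ΔT = 42 K
ΔV = 3αV₀ΔT = 3(31×10⁻⁶)(2610)(42) = 10.2 cm³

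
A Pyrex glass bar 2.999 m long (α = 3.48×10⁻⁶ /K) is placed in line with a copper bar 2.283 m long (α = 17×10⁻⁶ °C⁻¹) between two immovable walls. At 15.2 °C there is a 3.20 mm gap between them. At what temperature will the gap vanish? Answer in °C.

T = 80.2 °C

α₁L₁ = 1.043652×10⁻⁵ m/K, α₂L₂ = 3.8811×10⁻⁵ m/K → total 4.924752×10⁻⁵ m/K
ΔT = g/(α₁L₁+α₂L₂) = 3.20×10⁻³ / 4.924752×10⁻⁵ = 64.978 K
T = 15.2 + 64.978 = 80.178 °C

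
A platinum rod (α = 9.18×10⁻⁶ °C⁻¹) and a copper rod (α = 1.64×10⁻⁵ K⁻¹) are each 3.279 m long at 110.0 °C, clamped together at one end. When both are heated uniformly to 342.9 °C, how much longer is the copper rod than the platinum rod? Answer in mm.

ΔT = 232.9 K
platinum: ΔL = 9.18×10⁻⁶ × 3.279 m × 232.9 = 7.0106×10⁻³ m = 7.0106 mm
copper: ΔL = 1.64×10⁻⁵ × 3.279 m × 232.9 = 1.2524×10⁻² m = 12.524 mm
difference = 12.524 − 7.0106 = 5.5134 mm

5.51 mm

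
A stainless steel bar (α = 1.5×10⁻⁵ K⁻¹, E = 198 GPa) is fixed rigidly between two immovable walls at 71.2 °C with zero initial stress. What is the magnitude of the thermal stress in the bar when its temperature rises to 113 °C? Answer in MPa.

σ = 124 MPa

Fully constrained: the free strain ε = αΔT is blocked, so σ = Eε = EαΔT.
|ΔT| = 41.8 K
σ = 198×10⁹ × 1.5×10⁻⁵ × 41.8 = 1.24×10⁸ Pa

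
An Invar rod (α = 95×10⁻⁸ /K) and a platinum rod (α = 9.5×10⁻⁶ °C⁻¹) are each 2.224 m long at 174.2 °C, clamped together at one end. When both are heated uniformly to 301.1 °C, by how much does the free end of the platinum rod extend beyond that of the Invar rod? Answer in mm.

ΔT = 126.9 K
Invar: ΔL = 95×10⁻⁸ × 2.224 m × 126.9 = 2.6811×10⁻⁴ m = 0.26811 mm
platinum: ΔL = 9.5×10⁻⁶ × 2.224 m × 126.9 = 2.6811×10⁻³ m = 2.6811 mm
difference = 2.6811 − 0.26811 = 2.41299 mm

2.41 mm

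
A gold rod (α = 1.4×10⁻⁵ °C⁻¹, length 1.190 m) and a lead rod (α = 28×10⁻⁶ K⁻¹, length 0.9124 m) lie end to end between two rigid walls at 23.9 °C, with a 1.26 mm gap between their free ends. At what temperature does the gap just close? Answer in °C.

T = 53.8 °C

α₁L₁ = 1.666×10⁻⁵ m/K, α₂L₂ = 2.55472×10⁻⁵ m/K → total 4.22072×10⁻⁵ m/K
ΔT = g/(α₁L₁+α₂L₂) = 1.26×10⁻³ / 4.22072×10⁻⁵ = 29.853 K
T = 23.9 + 29.853 = 53.753 °C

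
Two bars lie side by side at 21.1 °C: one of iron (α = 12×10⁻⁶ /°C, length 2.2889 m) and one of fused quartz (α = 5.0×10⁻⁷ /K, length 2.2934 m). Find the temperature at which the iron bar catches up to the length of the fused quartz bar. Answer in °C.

Equal length when α₁L₁ΔT − α₂L₂ΔT = L₂ − L₁ = 4.50×10⁻³ m
α₁L₁ = 2.74668×10⁻⁵, α₂L₂ = 1.1467×10⁻⁶ → Δ(αL) = 2.63201×10⁻⁵ m/K
ΔT = 4.50×10⁻³ / 2.63201×10⁻⁵ = 170.972 K, so T = 21.1 + 170.972 = 192.072 °C

T = 192.1 °C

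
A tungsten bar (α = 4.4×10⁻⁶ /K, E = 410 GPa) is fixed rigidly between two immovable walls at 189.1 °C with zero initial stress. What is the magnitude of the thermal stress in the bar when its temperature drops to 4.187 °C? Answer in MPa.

Fully constrained: the free strain ε = αΔT is blocked, so σ = Eε = EαΔT.
|ΔT| = 184.913 K
σ = 410×10⁹ × 4.4×10⁻⁶ × 184.913 = 3.34×10⁸ Pa

σ = 334 MPa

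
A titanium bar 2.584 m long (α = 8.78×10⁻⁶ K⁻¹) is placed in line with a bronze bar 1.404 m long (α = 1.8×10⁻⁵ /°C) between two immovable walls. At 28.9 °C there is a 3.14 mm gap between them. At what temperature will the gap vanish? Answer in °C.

T = 94.4 °C

Gap closes when ΔL₁ + ΔL₂ = 3.14 mm = 3.14×10⁻³ m
(α₁L₁ + α₂L₂)ΔT = g
α₁L₁ + α₂L₂ = 8.78×10⁻⁶×2.584 + 1.8×10⁻⁵×1.404 = 4.795952×10⁻⁵ m/K
ΔT = 3.14×10⁻³ / 4.795952×10⁻⁵ = 65.472 K
T = 28.9 + 65.472 = 94.372 °C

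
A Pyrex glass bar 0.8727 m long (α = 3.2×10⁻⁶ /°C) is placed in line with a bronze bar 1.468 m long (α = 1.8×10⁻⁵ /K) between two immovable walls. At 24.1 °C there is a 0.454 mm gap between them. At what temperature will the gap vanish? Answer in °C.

T = 39.6 °C

α₁L₁ = 2.79264×10⁻⁶ m/K, α₂L₂ = 2.6424×10⁻⁵ m/K → total 2.921664×10⁻⁵ m/K
ΔT = g/(α₁L₁+α₂L₂) = 4.54×10⁻⁴ / 2.921664×10⁻⁵ = 15.539 K
T = 24.1 + 15.539 = 39.639 °C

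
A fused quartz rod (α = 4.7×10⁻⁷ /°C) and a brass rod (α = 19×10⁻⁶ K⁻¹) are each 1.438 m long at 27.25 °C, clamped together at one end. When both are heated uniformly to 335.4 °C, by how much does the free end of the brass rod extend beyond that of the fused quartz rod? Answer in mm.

ΔT = 308.15 K
fused quartz: ΔL = 4.7×10⁻⁷ × 1.438 m × 308.15 = 2.0827×10⁻⁴ m = 0.20827 mm
brass: ΔL = 19×10⁻⁶ × 1.438 m × 308.15 = 8.4193×10⁻³ m = 8.4193 mm
difference = 8.4193 − 0.20827 = 8.21103 mm

8.21 mm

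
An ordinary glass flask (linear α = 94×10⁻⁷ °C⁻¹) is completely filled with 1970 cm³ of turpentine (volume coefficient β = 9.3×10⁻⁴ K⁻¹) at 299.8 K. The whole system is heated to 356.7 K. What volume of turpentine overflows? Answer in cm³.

The flask also expands: β_container ≈ 3α = 2.82×10⁻⁵ /K
Net overflow = V₀(β_liq − 3α_cont)ΔT
β − 3α = 9.30×10⁻⁴ − 2.82×10⁻⁵ = 9.018×10⁻⁴ /K; ΔT = 56.9 K
ΔV = 1970 × 9.018×10⁻⁴ × 56.9 = 101 cm³

101 cm³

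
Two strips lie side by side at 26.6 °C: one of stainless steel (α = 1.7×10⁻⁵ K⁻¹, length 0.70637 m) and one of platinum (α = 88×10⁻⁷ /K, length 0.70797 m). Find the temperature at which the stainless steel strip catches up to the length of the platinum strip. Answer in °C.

T = 303.5 °C

L₁(1 + α₁ΔT) = L₂(1 + α₂ΔT) ⇒ ΔT = (L₂ − L₁)/(α₁L₁ − α₂L₂)
L₂ − L₁ = 0.70797 − 0.70637 = 1.60×10⁻³ m
α₁L₁ − α₂L₂ = 1.7×10⁻⁵×0.70637 − 88×10⁻⁷×0.70797 = 5.778154×10⁻⁶ m/K
ΔT = 1.60×10⁻³ / 5.778154×10⁻⁶ = 276.905 K
T = 26.6 + 276.905 = 303.505 °C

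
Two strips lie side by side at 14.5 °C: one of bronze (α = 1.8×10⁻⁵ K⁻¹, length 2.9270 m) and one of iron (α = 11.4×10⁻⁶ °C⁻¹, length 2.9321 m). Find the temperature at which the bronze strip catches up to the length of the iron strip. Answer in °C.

T = 279.3 °C

L₁(1 + α₁ΔT) = L₂(1 + α₂ΔT) ⇒ ΔT = (L₂ − L₁)/(α₁L₁ − α₂L₂)
L₂ − L₁ = 2.9321 − 2.9270 = 5.10×10⁻³ m
α₁L₁ − α₂L₂ = 1.8×10⁻⁵×2.9270 − 11.4×10⁻⁶×2.9321 = 1.926006×10⁻⁵ m/K
ΔT = 5.10×10⁻³ / 1.926006×10⁻⁵ = 264.797 K
T = 14.5 + 264.797 = 279.297 °C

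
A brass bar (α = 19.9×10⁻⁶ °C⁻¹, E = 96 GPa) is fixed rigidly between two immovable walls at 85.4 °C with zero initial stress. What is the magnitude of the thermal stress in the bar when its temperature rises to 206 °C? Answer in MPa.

Fully constrained: the free strain ε = αΔT is blocked, so σ = Eε = EαΔT.
|ΔT| = 120.6 K
σ = 96.0×10⁹ × 19.9×10⁻⁶ × 120.6 = 2.30×10⁸ Pa

σ = 230 MPa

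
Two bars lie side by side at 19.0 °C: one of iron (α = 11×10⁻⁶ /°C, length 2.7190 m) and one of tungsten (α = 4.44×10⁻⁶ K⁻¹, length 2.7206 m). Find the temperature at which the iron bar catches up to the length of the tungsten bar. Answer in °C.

L₁(1 + α₁ΔT) = L₂(1 + α₂ΔT) ⇒ ΔT = (L₂ − L₁)/(α₁L₁ − α₂L₂)
L₂ − L₁ = 2.7206 − 2.7190 = 1.60×10⁻³ m
α₁L₁ − α₂L₂ = 11×10⁻⁶×2.7190 − 4.44×10⁻⁶×2.7206 = 1.7829536×10⁻⁵ m/K
ΔT = 1.60×10⁻³ / 1.7829536×10⁻⁵ = 89.739 K
T = 19.0 + 89.739 = 108.739 °C

T = 108.7 °C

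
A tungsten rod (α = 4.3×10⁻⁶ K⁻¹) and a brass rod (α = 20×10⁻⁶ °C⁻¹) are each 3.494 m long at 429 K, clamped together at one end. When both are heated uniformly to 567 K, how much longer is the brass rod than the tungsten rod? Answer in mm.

ΔT = 138 K
tungsten: ΔL = 4.3×10⁻⁶ × 3.494 m × 138 = 2.0733×10⁻³ m = 2.0733 mm
brass: ΔL = 20×10⁻⁶ × 3.494 m × 138 = 9.6434×10⁻³ m = 9.6434 mm
difference = 9.6434 − 2.0733 = 7.5701 mm

7.57 mm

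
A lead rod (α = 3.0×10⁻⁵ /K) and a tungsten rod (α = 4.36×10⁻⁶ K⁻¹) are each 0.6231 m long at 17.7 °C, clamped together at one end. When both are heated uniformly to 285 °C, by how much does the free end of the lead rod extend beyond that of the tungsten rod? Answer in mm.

ΔT = 267.3 K
lead: ΔL = 3.0×10⁻⁵ × 0.6231 m × 267.3 = 4.9966×10⁻³ m = 4.9966 mm
tungsten: ΔL = 4.36×10⁻⁶ × 0.6231 m × 267.3 = 7.2618×10⁻⁴ m = 0.72618 mm
difference = 4.9966 − 0.72618 = 4.27042 mm

4.27 mm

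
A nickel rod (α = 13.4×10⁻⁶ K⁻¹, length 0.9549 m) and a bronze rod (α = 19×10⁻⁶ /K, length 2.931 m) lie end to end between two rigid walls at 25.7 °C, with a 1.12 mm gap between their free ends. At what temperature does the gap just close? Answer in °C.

α₁L₁ = 1.279566×10⁻⁵ m/K, α₂L₂ = 5.5689×10⁻⁵ m/K → total 6.848466×10⁻⁵ m/K
ΔT = g/(α₁L₁+α₂L₂) = 1.12×10⁻³ / 6.848466×10⁻⁵ = 16.354 K
T = 25.7 + 16.354 = 42.054 °C

T = 42.1 °C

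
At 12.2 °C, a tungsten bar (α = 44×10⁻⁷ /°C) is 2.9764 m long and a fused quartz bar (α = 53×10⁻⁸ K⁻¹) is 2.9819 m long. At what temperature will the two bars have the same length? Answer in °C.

Equal length when α₁L₁ΔT − α₂L₂ΔT = L₂ − L₁ = 5.50×10⁻³ m
α₁L₁ = 1.309616×10⁻⁵, α₂L₂ = 1.580407×10⁻⁶ → Δ(αL) = 1.1515753×10⁻⁵ m/K
ΔT = 5.50×10⁻³ / 1.1515753×10⁻⁵ = 477.607 K, so T = 12.2 + 477.607 = 489.807 °C

T = 489.8 °C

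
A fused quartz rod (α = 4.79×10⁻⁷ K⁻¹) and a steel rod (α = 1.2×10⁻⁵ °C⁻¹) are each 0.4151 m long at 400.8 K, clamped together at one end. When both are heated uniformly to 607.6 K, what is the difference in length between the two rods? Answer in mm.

ΔT = 206.8 K
fused quartz: ΔL = 4.79×10⁻⁷ × 0.4151 m × 206.8 = 4.1119×10⁻⁵ m = 0.041119 mm
steel: ΔL = 1.2×10⁻⁵ × 0.4151 m × 206.8 = 1.0301×10⁻³ m = 1.0301 mm
difference = 1.0301 − 0.041119 = 0.988981 mm

0.989 mm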